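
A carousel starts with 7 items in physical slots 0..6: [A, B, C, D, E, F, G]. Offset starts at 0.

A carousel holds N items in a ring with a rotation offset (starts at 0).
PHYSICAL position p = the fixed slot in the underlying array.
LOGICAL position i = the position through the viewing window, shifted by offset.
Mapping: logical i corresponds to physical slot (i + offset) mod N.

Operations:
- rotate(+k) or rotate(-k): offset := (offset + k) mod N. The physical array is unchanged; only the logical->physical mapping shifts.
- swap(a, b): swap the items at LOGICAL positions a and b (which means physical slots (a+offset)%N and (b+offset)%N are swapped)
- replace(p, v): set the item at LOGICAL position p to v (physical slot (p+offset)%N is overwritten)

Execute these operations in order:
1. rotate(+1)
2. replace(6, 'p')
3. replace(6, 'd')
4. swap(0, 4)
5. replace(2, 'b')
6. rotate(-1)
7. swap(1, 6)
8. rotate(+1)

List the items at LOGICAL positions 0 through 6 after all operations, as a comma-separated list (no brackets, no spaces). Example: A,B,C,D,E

After op 1 (rotate(+1)): offset=1, physical=[A,B,C,D,E,F,G], logical=[B,C,D,E,F,G,A]
After op 2 (replace(6, 'p')): offset=1, physical=[p,B,C,D,E,F,G], logical=[B,C,D,E,F,G,p]
After op 3 (replace(6, 'd')): offset=1, physical=[d,B,C,D,E,F,G], logical=[B,C,D,E,F,G,d]
After op 4 (swap(0, 4)): offset=1, physical=[d,F,C,D,E,B,G], logical=[F,C,D,E,B,G,d]
After op 5 (replace(2, 'b')): offset=1, physical=[d,F,C,b,E,B,G], logical=[F,C,b,E,B,G,d]
After op 6 (rotate(-1)): offset=0, physical=[d,F,C,b,E,B,G], logical=[d,F,C,b,E,B,G]
After op 7 (swap(1, 6)): offset=0, physical=[d,G,C,b,E,B,F], logical=[d,G,C,b,E,B,F]
After op 8 (rotate(+1)): offset=1, physical=[d,G,C,b,E,B,F], logical=[G,C,b,E,B,F,d]

Answer: G,C,b,E,B,F,d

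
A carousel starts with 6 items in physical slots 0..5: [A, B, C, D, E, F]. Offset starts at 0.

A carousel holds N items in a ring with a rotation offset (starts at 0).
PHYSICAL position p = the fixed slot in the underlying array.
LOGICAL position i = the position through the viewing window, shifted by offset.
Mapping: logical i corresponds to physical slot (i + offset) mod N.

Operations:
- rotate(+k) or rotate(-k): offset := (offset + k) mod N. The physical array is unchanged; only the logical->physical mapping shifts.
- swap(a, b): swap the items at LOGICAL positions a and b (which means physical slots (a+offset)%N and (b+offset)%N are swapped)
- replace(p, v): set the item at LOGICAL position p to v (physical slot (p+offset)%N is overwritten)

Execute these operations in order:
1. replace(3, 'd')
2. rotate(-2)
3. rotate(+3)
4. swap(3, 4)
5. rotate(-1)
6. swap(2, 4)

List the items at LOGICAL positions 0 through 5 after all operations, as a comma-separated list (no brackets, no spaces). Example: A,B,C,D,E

Answer: A,B,F,d,C,E

Derivation:
After op 1 (replace(3, 'd')): offset=0, physical=[A,B,C,d,E,F], logical=[A,B,C,d,E,F]
After op 2 (rotate(-2)): offset=4, physical=[A,B,C,d,E,F], logical=[E,F,A,B,C,d]
After op 3 (rotate(+3)): offset=1, physical=[A,B,C,d,E,F], logical=[B,C,d,E,F,A]
After op 4 (swap(3, 4)): offset=1, physical=[A,B,C,d,F,E], logical=[B,C,d,F,E,A]
After op 5 (rotate(-1)): offset=0, physical=[A,B,C,d,F,E], logical=[A,B,C,d,F,E]
After op 6 (swap(2, 4)): offset=0, physical=[A,B,F,d,C,E], logical=[A,B,F,d,C,E]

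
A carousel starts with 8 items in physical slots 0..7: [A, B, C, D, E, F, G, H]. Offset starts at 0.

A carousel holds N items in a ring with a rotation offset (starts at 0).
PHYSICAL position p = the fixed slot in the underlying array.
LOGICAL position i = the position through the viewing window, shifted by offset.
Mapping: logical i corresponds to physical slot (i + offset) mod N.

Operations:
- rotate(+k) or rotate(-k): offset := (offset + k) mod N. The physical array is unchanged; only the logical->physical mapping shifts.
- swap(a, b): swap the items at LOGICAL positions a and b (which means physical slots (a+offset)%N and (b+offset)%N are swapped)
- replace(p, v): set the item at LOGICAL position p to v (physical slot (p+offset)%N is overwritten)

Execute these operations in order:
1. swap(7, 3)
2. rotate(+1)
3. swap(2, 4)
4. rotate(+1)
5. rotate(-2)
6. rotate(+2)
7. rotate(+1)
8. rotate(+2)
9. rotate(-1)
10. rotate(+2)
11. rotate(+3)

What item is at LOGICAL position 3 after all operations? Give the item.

After op 1 (swap(7, 3)): offset=0, physical=[A,B,C,H,E,F,G,D], logical=[A,B,C,H,E,F,G,D]
After op 2 (rotate(+1)): offset=1, physical=[A,B,C,H,E,F,G,D], logical=[B,C,H,E,F,G,D,A]
After op 3 (swap(2, 4)): offset=1, physical=[A,B,C,F,E,H,G,D], logical=[B,C,F,E,H,G,D,A]
After op 4 (rotate(+1)): offset=2, physical=[A,B,C,F,E,H,G,D], logical=[C,F,E,H,G,D,A,B]
After op 5 (rotate(-2)): offset=0, physical=[A,B,C,F,E,H,G,D], logical=[A,B,C,F,E,H,G,D]
After op 6 (rotate(+2)): offset=2, physical=[A,B,C,F,E,H,G,D], logical=[C,F,E,H,G,D,A,B]
After op 7 (rotate(+1)): offset=3, physical=[A,B,C,F,E,H,G,D], logical=[F,E,H,G,D,A,B,C]
After op 8 (rotate(+2)): offset=5, physical=[A,B,C,F,E,H,G,D], logical=[H,G,D,A,B,C,F,E]
After op 9 (rotate(-1)): offset=4, physical=[A,B,C,F,E,H,G,D], logical=[E,H,G,D,A,B,C,F]
After op 10 (rotate(+2)): offset=6, physical=[A,B,C,F,E,H,G,D], logical=[G,D,A,B,C,F,E,H]
After op 11 (rotate(+3)): offset=1, physical=[A,B,C,F,E,H,G,D], logical=[B,C,F,E,H,G,D,A]

Answer: E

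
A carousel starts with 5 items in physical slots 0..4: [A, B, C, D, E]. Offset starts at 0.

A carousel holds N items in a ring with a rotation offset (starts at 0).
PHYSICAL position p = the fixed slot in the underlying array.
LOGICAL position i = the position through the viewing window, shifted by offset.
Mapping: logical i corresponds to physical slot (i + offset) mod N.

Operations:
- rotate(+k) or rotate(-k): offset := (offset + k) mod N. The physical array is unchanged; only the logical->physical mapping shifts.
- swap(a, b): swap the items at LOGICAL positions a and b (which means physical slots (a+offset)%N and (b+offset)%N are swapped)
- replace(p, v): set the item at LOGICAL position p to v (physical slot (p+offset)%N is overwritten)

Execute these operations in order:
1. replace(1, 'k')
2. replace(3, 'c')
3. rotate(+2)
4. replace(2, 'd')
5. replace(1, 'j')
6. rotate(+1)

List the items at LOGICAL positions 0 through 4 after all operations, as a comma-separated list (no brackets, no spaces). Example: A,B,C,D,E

After op 1 (replace(1, 'k')): offset=0, physical=[A,k,C,D,E], logical=[A,k,C,D,E]
After op 2 (replace(3, 'c')): offset=0, physical=[A,k,C,c,E], logical=[A,k,C,c,E]
After op 3 (rotate(+2)): offset=2, physical=[A,k,C,c,E], logical=[C,c,E,A,k]
After op 4 (replace(2, 'd')): offset=2, physical=[A,k,C,c,d], logical=[C,c,d,A,k]
After op 5 (replace(1, 'j')): offset=2, physical=[A,k,C,j,d], logical=[C,j,d,A,k]
After op 6 (rotate(+1)): offset=3, physical=[A,k,C,j,d], logical=[j,d,A,k,C]

Answer: j,d,A,k,C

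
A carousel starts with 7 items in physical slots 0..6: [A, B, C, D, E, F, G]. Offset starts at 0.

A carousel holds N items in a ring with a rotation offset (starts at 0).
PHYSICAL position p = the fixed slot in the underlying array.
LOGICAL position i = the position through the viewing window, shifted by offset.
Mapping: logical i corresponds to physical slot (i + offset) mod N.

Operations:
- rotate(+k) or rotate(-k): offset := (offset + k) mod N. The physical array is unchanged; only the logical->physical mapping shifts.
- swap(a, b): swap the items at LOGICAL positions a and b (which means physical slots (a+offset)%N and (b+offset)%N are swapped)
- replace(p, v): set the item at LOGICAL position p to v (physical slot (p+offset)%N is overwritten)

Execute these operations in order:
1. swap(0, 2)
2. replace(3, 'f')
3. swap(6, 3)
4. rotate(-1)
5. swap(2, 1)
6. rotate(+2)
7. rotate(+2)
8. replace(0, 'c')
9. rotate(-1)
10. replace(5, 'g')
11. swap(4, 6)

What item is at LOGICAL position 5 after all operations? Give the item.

Answer: g

Derivation:
After op 1 (swap(0, 2)): offset=0, physical=[C,B,A,D,E,F,G], logical=[C,B,A,D,E,F,G]
After op 2 (replace(3, 'f')): offset=0, physical=[C,B,A,f,E,F,G], logical=[C,B,A,f,E,F,G]
After op 3 (swap(6, 3)): offset=0, physical=[C,B,A,G,E,F,f], logical=[C,B,A,G,E,F,f]
After op 4 (rotate(-1)): offset=6, physical=[C,B,A,G,E,F,f], logical=[f,C,B,A,G,E,F]
After op 5 (swap(2, 1)): offset=6, physical=[B,C,A,G,E,F,f], logical=[f,B,C,A,G,E,F]
After op 6 (rotate(+2)): offset=1, physical=[B,C,A,G,E,F,f], logical=[C,A,G,E,F,f,B]
After op 7 (rotate(+2)): offset=3, physical=[B,C,A,G,E,F,f], logical=[G,E,F,f,B,C,A]
After op 8 (replace(0, 'c')): offset=3, physical=[B,C,A,c,E,F,f], logical=[c,E,F,f,B,C,A]
After op 9 (rotate(-1)): offset=2, physical=[B,C,A,c,E,F,f], logical=[A,c,E,F,f,B,C]
After op 10 (replace(5, 'g')): offset=2, physical=[g,C,A,c,E,F,f], logical=[A,c,E,F,f,g,C]
After op 11 (swap(4, 6)): offset=2, physical=[g,f,A,c,E,F,C], logical=[A,c,E,F,C,g,f]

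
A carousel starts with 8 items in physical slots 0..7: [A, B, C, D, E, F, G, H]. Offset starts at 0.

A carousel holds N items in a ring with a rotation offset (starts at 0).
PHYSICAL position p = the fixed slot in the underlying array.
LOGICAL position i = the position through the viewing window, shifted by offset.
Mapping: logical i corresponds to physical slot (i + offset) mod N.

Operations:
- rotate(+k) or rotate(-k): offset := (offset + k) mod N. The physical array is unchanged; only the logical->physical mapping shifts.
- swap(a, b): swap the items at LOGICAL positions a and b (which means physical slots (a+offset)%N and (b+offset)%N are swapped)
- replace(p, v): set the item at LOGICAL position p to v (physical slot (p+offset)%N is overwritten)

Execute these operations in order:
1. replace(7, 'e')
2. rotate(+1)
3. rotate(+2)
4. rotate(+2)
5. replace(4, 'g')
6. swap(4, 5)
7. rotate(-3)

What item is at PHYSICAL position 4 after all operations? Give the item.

Answer: E

Derivation:
After op 1 (replace(7, 'e')): offset=0, physical=[A,B,C,D,E,F,G,e], logical=[A,B,C,D,E,F,G,e]
After op 2 (rotate(+1)): offset=1, physical=[A,B,C,D,E,F,G,e], logical=[B,C,D,E,F,G,e,A]
After op 3 (rotate(+2)): offset=3, physical=[A,B,C,D,E,F,G,e], logical=[D,E,F,G,e,A,B,C]
After op 4 (rotate(+2)): offset=5, physical=[A,B,C,D,E,F,G,e], logical=[F,G,e,A,B,C,D,E]
After op 5 (replace(4, 'g')): offset=5, physical=[A,g,C,D,E,F,G,e], logical=[F,G,e,A,g,C,D,E]
After op 6 (swap(4, 5)): offset=5, physical=[A,C,g,D,E,F,G,e], logical=[F,G,e,A,C,g,D,E]
After op 7 (rotate(-3)): offset=2, physical=[A,C,g,D,E,F,G,e], logical=[g,D,E,F,G,e,A,C]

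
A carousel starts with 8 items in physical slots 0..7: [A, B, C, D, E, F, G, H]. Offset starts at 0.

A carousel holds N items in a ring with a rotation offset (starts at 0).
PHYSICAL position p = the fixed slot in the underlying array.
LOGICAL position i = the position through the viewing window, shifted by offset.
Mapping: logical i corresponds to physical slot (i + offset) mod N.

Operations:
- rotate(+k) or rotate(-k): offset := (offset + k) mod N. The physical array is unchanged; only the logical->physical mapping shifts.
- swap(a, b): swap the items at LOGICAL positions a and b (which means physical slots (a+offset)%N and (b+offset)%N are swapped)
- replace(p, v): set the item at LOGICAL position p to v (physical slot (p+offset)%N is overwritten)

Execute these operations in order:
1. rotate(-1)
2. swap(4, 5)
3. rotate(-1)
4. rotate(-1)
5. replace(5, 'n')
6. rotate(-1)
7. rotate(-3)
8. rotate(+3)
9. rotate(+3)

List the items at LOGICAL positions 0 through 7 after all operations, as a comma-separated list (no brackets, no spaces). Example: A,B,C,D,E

Answer: H,A,B,n,E,D,F,G

Derivation:
After op 1 (rotate(-1)): offset=7, physical=[A,B,C,D,E,F,G,H], logical=[H,A,B,C,D,E,F,G]
After op 2 (swap(4, 5)): offset=7, physical=[A,B,C,E,D,F,G,H], logical=[H,A,B,C,E,D,F,G]
After op 3 (rotate(-1)): offset=6, physical=[A,B,C,E,D,F,G,H], logical=[G,H,A,B,C,E,D,F]
After op 4 (rotate(-1)): offset=5, physical=[A,B,C,E,D,F,G,H], logical=[F,G,H,A,B,C,E,D]
After op 5 (replace(5, 'n')): offset=5, physical=[A,B,n,E,D,F,G,H], logical=[F,G,H,A,B,n,E,D]
After op 6 (rotate(-1)): offset=4, physical=[A,B,n,E,D,F,G,H], logical=[D,F,G,H,A,B,n,E]
After op 7 (rotate(-3)): offset=1, physical=[A,B,n,E,D,F,G,H], logical=[B,n,E,D,F,G,H,A]
After op 8 (rotate(+3)): offset=4, physical=[A,B,n,E,D,F,G,H], logical=[D,F,G,H,A,B,n,E]
After op 9 (rotate(+3)): offset=7, physical=[A,B,n,E,D,F,G,H], logical=[H,A,B,n,E,D,F,G]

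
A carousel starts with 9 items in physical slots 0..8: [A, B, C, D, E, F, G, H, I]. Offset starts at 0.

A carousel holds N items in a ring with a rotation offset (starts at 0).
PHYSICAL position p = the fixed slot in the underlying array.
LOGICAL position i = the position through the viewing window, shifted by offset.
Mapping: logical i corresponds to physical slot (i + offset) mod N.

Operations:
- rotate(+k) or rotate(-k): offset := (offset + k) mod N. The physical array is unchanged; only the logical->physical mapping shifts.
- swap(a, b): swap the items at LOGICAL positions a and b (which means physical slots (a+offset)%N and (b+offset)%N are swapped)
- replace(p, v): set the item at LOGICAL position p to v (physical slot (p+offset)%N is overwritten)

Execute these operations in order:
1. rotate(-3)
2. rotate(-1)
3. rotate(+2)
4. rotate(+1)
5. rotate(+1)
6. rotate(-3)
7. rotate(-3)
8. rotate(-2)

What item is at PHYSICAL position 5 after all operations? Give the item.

Answer: F

Derivation:
After op 1 (rotate(-3)): offset=6, physical=[A,B,C,D,E,F,G,H,I], logical=[G,H,I,A,B,C,D,E,F]
After op 2 (rotate(-1)): offset=5, physical=[A,B,C,D,E,F,G,H,I], logical=[F,G,H,I,A,B,C,D,E]
After op 3 (rotate(+2)): offset=7, physical=[A,B,C,D,E,F,G,H,I], logical=[H,I,A,B,C,D,E,F,G]
After op 4 (rotate(+1)): offset=8, physical=[A,B,C,D,E,F,G,H,I], logical=[I,A,B,C,D,E,F,G,H]
After op 5 (rotate(+1)): offset=0, physical=[A,B,C,D,E,F,G,H,I], logical=[A,B,C,D,E,F,G,H,I]
After op 6 (rotate(-3)): offset=6, physical=[A,B,C,D,E,F,G,H,I], logical=[G,H,I,A,B,C,D,E,F]
After op 7 (rotate(-3)): offset=3, physical=[A,B,C,D,E,F,G,H,I], logical=[D,E,F,G,H,I,A,B,C]
After op 8 (rotate(-2)): offset=1, physical=[A,B,C,D,E,F,G,H,I], logical=[B,C,D,E,F,G,H,I,A]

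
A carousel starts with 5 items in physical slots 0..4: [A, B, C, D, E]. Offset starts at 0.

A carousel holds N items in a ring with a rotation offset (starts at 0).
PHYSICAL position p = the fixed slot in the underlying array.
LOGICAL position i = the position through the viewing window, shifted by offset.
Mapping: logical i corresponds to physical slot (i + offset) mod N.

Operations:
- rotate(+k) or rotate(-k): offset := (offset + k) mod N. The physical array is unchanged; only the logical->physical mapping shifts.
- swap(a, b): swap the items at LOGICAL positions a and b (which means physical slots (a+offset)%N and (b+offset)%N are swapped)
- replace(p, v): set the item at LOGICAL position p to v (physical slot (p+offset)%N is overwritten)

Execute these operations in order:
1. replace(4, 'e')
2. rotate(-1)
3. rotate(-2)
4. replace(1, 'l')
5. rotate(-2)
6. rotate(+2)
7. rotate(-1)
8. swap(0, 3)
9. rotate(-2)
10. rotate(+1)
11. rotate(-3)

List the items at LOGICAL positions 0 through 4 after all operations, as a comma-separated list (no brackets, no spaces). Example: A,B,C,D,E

Answer: C,l,B,A,e

Derivation:
After op 1 (replace(4, 'e')): offset=0, physical=[A,B,C,D,e], logical=[A,B,C,D,e]
After op 2 (rotate(-1)): offset=4, physical=[A,B,C,D,e], logical=[e,A,B,C,D]
After op 3 (rotate(-2)): offset=2, physical=[A,B,C,D,e], logical=[C,D,e,A,B]
After op 4 (replace(1, 'l')): offset=2, physical=[A,B,C,l,e], logical=[C,l,e,A,B]
After op 5 (rotate(-2)): offset=0, physical=[A,B,C,l,e], logical=[A,B,C,l,e]
After op 6 (rotate(+2)): offset=2, physical=[A,B,C,l,e], logical=[C,l,e,A,B]
After op 7 (rotate(-1)): offset=1, physical=[A,B,C,l,e], logical=[B,C,l,e,A]
After op 8 (swap(0, 3)): offset=1, physical=[A,e,C,l,B], logical=[e,C,l,B,A]
After op 9 (rotate(-2)): offset=4, physical=[A,e,C,l,B], logical=[B,A,e,C,l]
After op 10 (rotate(+1)): offset=0, physical=[A,e,C,l,B], logical=[A,e,C,l,B]
After op 11 (rotate(-3)): offset=2, physical=[A,e,C,l,B], logical=[C,l,B,A,e]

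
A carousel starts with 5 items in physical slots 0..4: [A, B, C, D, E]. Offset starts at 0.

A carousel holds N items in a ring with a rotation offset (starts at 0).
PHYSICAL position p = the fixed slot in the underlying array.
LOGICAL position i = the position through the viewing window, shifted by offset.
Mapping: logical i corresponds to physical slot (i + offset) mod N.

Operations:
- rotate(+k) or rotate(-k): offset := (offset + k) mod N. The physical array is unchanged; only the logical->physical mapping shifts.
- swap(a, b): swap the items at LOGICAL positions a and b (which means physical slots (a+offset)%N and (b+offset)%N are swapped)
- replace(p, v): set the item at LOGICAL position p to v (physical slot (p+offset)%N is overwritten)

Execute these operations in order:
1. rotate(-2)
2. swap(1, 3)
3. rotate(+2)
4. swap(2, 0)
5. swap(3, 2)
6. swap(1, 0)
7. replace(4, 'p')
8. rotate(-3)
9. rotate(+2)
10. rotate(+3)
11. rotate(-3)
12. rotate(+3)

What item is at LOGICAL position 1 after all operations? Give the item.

Answer: A

Derivation:
After op 1 (rotate(-2)): offset=3, physical=[A,B,C,D,E], logical=[D,E,A,B,C]
After op 2 (swap(1, 3)): offset=3, physical=[A,E,C,D,B], logical=[D,B,A,E,C]
After op 3 (rotate(+2)): offset=0, physical=[A,E,C,D,B], logical=[A,E,C,D,B]
After op 4 (swap(2, 0)): offset=0, physical=[C,E,A,D,B], logical=[C,E,A,D,B]
After op 5 (swap(3, 2)): offset=0, physical=[C,E,D,A,B], logical=[C,E,D,A,B]
After op 6 (swap(1, 0)): offset=0, physical=[E,C,D,A,B], logical=[E,C,D,A,B]
After op 7 (replace(4, 'p')): offset=0, physical=[E,C,D,A,p], logical=[E,C,D,A,p]
After op 8 (rotate(-3)): offset=2, physical=[E,C,D,A,p], logical=[D,A,p,E,C]
After op 9 (rotate(+2)): offset=4, physical=[E,C,D,A,p], logical=[p,E,C,D,A]
After op 10 (rotate(+3)): offset=2, physical=[E,C,D,A,p], logical=[D,A,p,E,C]
After op 11 (rotate(-3)): offset=4, physical=[E,C,D,A,p], logical=[p,E,C,D,A]
After op 12 (rotate(+3)): offset=2, physical=[E,C,D,A,p], logical=[D,A,p,E,C]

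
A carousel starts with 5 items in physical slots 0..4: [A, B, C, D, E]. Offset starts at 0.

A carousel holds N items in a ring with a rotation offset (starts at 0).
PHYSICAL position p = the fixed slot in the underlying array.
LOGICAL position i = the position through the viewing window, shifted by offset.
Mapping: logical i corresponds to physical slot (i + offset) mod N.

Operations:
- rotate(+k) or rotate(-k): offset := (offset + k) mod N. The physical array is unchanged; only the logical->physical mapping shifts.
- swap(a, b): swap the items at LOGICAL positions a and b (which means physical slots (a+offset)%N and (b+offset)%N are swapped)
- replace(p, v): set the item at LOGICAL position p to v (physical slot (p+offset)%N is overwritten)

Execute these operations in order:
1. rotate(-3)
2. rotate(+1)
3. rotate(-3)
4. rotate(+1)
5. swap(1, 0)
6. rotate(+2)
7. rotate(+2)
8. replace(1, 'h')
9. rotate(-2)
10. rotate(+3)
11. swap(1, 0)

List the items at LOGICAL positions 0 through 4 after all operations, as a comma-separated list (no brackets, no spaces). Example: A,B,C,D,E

After op 1 (rotate(-3)): offset=2, physical=[A,B,C,D,E], logical=[C,D,E,A,B]
After op 2 (rotate(+1)): offset=3, physical=[A,B,C,D,E], logical=[D,E,A,B,C]
After op 3 (rotate(-3)): offset=0, physical=[A,B,C,D,E], logical=[A,B,C,D,E]
After op 4 (rotate(+1)): offset=1, physical=[A,B,C,D,E], logical=[B,C,D,E,A]
After op 5 (swap(1, 0)): offset=1, physical=[A,C,B,D,E], logical=[C,B,D,E,A]
After op 6 (rotate(+2)): offset=3, physical=[A,C,B,D,E], logical=[D,E,A,C,B]
After op 7 (rotate(+2)): offset=0, physical=[A,C,B,D,E], logical=[A,C,B,D,E]
After op 8 (replace(1, 'h')): offset=0, physical=[A,h,B,D,E], logical=[A,h,B,D,E]
After op 9 (rotate(-2)): offset=3, physical=[A,h,B,D,E], logical=[D,E,A,h,B]
After op 10 (rotate(+3)): offset=1, physical=[A,h,B,D,E], logical=[h,B,D,E,A]
After op 11 (swap(1, 0)): offset=1, physical=[A,B,h,D,E], logical=[B,h,D,E,A]

Answer: B,h,D,E,A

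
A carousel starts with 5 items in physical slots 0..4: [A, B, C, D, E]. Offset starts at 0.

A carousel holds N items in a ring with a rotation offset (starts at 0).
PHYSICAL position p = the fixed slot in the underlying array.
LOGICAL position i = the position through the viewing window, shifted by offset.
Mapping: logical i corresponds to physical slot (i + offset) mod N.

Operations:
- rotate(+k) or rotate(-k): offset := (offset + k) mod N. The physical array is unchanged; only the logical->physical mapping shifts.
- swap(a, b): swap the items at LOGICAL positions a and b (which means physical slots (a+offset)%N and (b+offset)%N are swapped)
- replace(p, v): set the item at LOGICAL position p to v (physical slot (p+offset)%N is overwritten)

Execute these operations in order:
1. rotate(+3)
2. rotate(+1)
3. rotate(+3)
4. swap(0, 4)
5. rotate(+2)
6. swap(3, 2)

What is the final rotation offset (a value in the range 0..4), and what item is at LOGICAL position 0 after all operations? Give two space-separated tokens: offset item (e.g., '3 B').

Answer: 4 E

Derivation:
After op 1 (rotate(+3)): offset=3, physical=[A,B,C,D,E], logical=[D,E,A,B,C]
After op 2 (rotate(+1)): offset=4, physical=[A,B,C,D,E], logical=[E,A,B,C,D]
After op 3 (rotate(+3)): offset=2, physical=[A,B,C,D,E], logical=[C,D,E,A,B]
After op 4 (swap(0, 4)): offset=2, physical=[A,C,B,D,E], logical=[B,D,E,A,C]
After op 5 (rotate(+2)): offset=4, physical=[A,C,B,D,E], logical=[E,A,C,B,D]
After op 6 (swap(3, 2)): offset=4, physical=[A,B,C,D,E], logical=[E,A,B,C,D]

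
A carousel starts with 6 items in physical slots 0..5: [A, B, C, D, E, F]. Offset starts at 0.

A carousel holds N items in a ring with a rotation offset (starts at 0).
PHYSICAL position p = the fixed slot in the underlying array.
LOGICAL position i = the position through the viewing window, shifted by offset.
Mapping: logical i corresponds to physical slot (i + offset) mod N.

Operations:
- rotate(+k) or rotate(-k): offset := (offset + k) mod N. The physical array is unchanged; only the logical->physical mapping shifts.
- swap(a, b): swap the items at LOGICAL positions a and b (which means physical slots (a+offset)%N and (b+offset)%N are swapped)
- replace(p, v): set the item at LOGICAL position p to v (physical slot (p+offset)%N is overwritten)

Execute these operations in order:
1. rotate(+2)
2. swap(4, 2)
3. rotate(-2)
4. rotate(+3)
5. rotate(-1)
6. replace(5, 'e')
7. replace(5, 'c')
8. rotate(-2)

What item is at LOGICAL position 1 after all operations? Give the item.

Answer: c

Derivation:
After op 1 (rotate(+2)): offset=2, physical=[A,B,C,D,E,F], logical=[C,D,E,F,A,B]
After op 2 (swap(4, 2)): offset=2, physical=[E,B,C,D,A,F], logical=[C,D,A,F,E,B]
After op 3 (rotate(-2)): offset=0, physical=[E,B,C,D,A,F], logical=[E,B,C,D,A,F]
After op 4 (rotate(+3)): offset=3, physical=[E,B,C,D,A,F], logical=[D,A,F,E,B,C]
After op 5 (rotate(-1)): offset=2, physical=[E,B,C,D,A,F], logical=[C,D,A,F,E,B]
After op 6 (replace(5, 'e')): offset=2, physical=[E,e,C,D,A,F], logical=[C,D,A,F,E,e]
After op 7 (replace(5, 'c')): offset=2, physical=[E,c,C,D,A,F], logical=[C,D,A,F,E,c]
After op 8 (rotate(-2)): offset=0, physical=[E,c,C,D,A,F], logical=[E,c,C,D,A,F]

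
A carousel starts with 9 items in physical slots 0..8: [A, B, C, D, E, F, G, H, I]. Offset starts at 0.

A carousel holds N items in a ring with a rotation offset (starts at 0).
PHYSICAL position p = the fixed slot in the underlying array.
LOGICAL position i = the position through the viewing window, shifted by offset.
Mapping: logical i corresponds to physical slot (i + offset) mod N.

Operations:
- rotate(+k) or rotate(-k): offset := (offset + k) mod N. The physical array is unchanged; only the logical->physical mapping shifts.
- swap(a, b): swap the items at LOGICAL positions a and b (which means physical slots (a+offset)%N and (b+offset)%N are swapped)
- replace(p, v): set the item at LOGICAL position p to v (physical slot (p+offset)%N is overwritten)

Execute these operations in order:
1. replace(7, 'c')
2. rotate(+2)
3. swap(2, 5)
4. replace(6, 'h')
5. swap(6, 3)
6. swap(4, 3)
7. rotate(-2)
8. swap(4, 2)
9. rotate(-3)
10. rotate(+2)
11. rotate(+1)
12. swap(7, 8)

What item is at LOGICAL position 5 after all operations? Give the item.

Answer: G

Derivation:
After op 1 (replace(7, 'c')): offset=0, physical=[A,B,C,D,E,F,G,c,I], logical=[A,B,C,D,E,F,G,c,I]
After op 2 (rotate(+2)): offset=2, physical=[A,B,C,D,E,F,G,c,I], logical=[C,D,E,F,G,c,I,A,B]
After op 3 (swap(2, 5)): offset=2, physical=[A,B,C,D,c,F,G,E,I], logical=[C,D,c,F,G,E,I,A,B]
After op 4 (replace(6, 'h')): offset=2, physical=[A,B,C,D,c,F,G,E,h], logical=[C,D,c,F,G,E,h,A,B]
After op 5 (swap(6, 3)): offset=2, physical=[A,B,C,D,c,h,G,E,F], logical=[C,D,c,h,G,E,F,A,B]
After op 6 (swap(4, 3)): offset=2, physical=[A,B,C,D,c,G,h,E,F], logical=[C,D,c,G,h,E,F,A,B]
After op 7 (rotate(-2)): offset=0, physical=[A,B,C,D,c,G,h,E,F], logical=[A,B,C,D,c,G,h,E,F]
After op 8 (swap(4, 2)): offset=0, physical=[A,B,c,D,C,G,h,E,F], logical=[A,B,c,D,C,G,h,E,F]
After op 9 (rotate(-3)): offset=6, physical=[A,B,c,D,C,G,h,E,F], logical=[h,E,F,A,B,c,D,C,G]
After op 10 (rotate(+2)): offset=8, physical=[A,B,c,D,C,G,h,E,F], logical=[F,A,B,c,D,C,G,h,E]
After op 11 (rotate(+1)): offset=0, physical=[A,B,c,D,C,G,h,E,F], logical=[A,B,c,D,C,G,h,E,F]
After op 12 (swap(7, 8)): offset=0, physical=[A,B,c,D,C,G,h,F,E], logical=[A,B,c,D,C,G,h,F,E]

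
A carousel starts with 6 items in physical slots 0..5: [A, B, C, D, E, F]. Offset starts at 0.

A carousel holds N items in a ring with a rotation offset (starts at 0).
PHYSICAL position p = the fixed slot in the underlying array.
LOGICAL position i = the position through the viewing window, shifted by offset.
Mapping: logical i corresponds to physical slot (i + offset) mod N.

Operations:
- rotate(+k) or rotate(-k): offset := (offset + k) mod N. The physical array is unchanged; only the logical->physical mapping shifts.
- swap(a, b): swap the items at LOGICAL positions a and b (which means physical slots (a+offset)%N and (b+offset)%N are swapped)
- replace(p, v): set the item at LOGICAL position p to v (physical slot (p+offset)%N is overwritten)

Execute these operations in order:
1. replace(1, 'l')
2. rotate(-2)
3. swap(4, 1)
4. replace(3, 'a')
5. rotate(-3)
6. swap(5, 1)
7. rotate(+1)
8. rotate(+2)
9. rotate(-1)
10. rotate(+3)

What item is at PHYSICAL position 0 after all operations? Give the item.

After op 1 (replace(1, 'l')): offset=0, physical=[A,l,C,D,E,F], logical=[A,l,C,D,E,F]
After op 2 (rotate(-2)): offset=4, physical=[A,l,C,D,E,F], logical=[E,F,A,l,C,D]
After op 3 (swap(4, 1)): offset=4, physical=[A,l,F,D,E,C], logical=[E,C,A,l,F,D]
After op 4 (replace(3, 'a')): offset=4, physical=[A,a,F,D,E,C], logical=[E,C,A,a,F,D]
After op 5 (rotate(-3)): offset=1, physical=[A,a,F,D,E,C], logical=[a,F,D,E,C,A]
After op 6 (swap(5, 1)): offset=1, physical=[F,a,A,D,E,C], logical=[a,A,D,E,C,F]
After op 7 (rotate(+1)): offset=2, physical=[F,a,A,D,E,C], logical=[A,D,E,C,F,a]
After op 8 (rotate(+2)): offset=4, physical=[F,a,A,D,E,C], logical=[E,C,F,a,A,D]
After op 9 (rotate(-1)): offset=3, physical=[F,a,A,D,E,C], logical=[D,E,C,F,a,A]
After op 10 (rotate(+3)): offset=0, physical=[F,a,A,D,E,C], logical=[F,a,A,D,E,C]

Answer: F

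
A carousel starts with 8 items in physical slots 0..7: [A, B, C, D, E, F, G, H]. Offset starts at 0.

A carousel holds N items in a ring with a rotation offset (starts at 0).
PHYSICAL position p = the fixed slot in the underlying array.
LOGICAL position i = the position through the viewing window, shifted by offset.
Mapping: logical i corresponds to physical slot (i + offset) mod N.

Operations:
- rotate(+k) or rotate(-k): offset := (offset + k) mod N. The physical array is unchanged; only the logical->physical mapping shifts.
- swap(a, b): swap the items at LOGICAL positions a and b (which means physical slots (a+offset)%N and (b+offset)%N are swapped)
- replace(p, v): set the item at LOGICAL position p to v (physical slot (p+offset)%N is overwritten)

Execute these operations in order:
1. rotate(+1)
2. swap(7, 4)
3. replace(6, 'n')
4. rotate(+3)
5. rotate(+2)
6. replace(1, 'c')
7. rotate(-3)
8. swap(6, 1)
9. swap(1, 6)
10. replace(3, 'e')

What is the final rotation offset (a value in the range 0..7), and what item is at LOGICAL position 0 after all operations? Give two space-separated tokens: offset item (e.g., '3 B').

After op 1 (rotate(+1)): offset=1, physical=[A,B,C,D,E,F,G,H], logical=[B,C,D,E,F,G,H,A]
After op 2 (swap(7, 4)): offset=1, physical=[F,B,C,D,E,A,G,H], logical=[B,C,D,E,A,G,H,F]
After op 3 (replace(6, 'n')): offset=1, physical=[F,B,C,D,E,A,G,n], logical=[B,C,D,E,A,G,n,F]
After op 4 (rotate(+3)): offset=4, physical=[F,B,C,D,E,A,G,n], logical=[E,A,G,n,F,B,C,D]
After op 5 (rotate(+2)): offset=6, physical=[F,B,C,D,E,A,G,n], logical=[G,n,F,B,C,D,E,A]
After op 6 (replace(1, 'c')): offset=6, physical=[F,B,C,D,E,A,G,c], logical=[G,c,F,B,C,D,E,A]
After op 7 (rotate(-3)): offset=3, physical=[F,B,C,D,E,A,G,c], logical=[D,E,A,G,c,F,B,C]
After op 8 (swap(6, 1)): offset=3, physical=[F,E,C,D,B,A,G,c], logical=[D,B,A,G,c,F,E,C]
After op 9 (swap(1, 6)): offset=3, physical=[F,B,C,D,E,A,G,c], logical=[D,E,A,G,c,F,B,C]
After op 10 (replace(3, 'e')): offset=3, physical=[F,B,C,D,E,A,e,c], logical=[D,E,A,e,c,F,B,C]

Answer: 3 D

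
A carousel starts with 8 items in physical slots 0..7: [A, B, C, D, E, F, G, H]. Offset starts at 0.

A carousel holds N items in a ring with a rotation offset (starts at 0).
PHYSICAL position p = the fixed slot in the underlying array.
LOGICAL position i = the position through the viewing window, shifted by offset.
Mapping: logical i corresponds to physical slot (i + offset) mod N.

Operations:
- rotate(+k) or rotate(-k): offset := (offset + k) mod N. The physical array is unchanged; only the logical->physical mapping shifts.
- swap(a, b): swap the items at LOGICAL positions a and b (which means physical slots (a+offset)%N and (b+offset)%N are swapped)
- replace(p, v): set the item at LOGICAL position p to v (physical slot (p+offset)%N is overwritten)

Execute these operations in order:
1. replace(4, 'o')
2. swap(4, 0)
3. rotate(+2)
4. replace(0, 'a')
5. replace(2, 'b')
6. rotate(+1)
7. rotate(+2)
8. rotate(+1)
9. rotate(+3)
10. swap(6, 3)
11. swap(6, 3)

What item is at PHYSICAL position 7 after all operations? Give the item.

Answer: H

Derivation:
After op 1 (replace(4, 'o')): offset=0, physical=[A,B,C,D,o,F,G,H], logical=[A,B,C,D,o,F,G,H]
After op 2 (swap(4, 0)): offset=0, physical=[o,B,C,D,A,F,G,H], logical=[o,B,C,D,A,F,G,H]
After op 3 (rotate(+2)): offset=2, physical=[o,B,C,D,A,F,G,H], logical=[C,D,A,F,G,H,o,B]
After op 4 (replace(0, 'a')): offset=2, physical=[o,B,a,D,A,F,G,H], logical=[a,D,A,F,G,H,o,B]
After op 5 (replace(2, 'b')): offset=2, physical=[o,B,a,D,b,F,G,H], logical=[a,D,b,F,G,H,o,B]
After op 6 (rotate(+1)): offset=3, physical=[o,B,a,D,b,F,G,H], logical=[D,b,F,G,H,o,B,a]
After op 7 (rotate(+2)): offset=5, physical=[o,B,a,D,b,F,G,H], logical=[F,G,H,o,B,a,D,b]
After op 8 (rotate(+1)): offset=6, physical=[o,B,a,D,b,F,G,H], logical=[G,H,o,B,a,D,b,F]
After op 9 (rotate(+3)): offset=1, physical=[o,B,a,D,b,F,G,H], logical=[B,a,D,b,F,G,H,o]
After op 10 (swap(6, 3)): offset=1, physical=[o,B,a,D,H,F,G,b], logical=[B,a,D,H,F,G,b,o]
After op 11 (swap(6, 3)): offset=1, physical=[o,B,a,D,b,F,G,H], logical=[B,a,D,b,F,G,H,o]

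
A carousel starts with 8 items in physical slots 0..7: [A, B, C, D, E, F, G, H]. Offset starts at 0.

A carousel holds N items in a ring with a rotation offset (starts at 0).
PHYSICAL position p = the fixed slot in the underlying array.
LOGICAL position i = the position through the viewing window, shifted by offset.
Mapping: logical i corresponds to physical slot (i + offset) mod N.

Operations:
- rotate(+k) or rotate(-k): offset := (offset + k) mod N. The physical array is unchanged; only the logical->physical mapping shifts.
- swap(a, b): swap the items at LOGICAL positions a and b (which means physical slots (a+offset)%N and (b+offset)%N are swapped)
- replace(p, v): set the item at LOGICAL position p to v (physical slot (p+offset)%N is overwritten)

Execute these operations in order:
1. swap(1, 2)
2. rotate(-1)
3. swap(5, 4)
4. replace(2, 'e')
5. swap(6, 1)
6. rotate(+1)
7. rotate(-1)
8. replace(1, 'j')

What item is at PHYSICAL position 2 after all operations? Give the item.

After op 1 (swap(1, 2)): offset=0, physical=[A,C,B,D,E,F,G,H], logical=[A,C,B,D,E,F,G,H]
After op 2 (rotate(-1)): offset=7, physical=[A,C,B,D,E,F,G,H], logical=[H,A,C,B,D,E,F,G]
After op 3 (swap(5, 4)): offset=7, physical=[A,C,B,E,D,F,G,H], logical=[H,A,C,B,E,D,F,G]
After op 4 (replace(2, 'e')): offset=7, physical=[A,e,B,E,D,F,G,H], logical=[H,A,e,B,E,D,F,G]
After op 5 (swap(6, 1)): offset=7, physical=[F,e,B,E,D,A,G,H], logical=[H,F,e,B,E,D,A,G]
After op 6 (rotate(+1)): offset=0, physical=[F,e,B,E,D,A,G,H], logical=[F,e,B,E,D,A,G,H]
After op 7 (rotate(-1)): offset=7, physical=[F,e,B,E,D,A,G,H], logical=[H,F,e,B,E,D,A,G]
After op 8 (replace(1, 'j')): offset=7, physical=[j,e,B,E,D,A,G,H], logical=[H,j,e,B,E,D,A,G]

Answer: B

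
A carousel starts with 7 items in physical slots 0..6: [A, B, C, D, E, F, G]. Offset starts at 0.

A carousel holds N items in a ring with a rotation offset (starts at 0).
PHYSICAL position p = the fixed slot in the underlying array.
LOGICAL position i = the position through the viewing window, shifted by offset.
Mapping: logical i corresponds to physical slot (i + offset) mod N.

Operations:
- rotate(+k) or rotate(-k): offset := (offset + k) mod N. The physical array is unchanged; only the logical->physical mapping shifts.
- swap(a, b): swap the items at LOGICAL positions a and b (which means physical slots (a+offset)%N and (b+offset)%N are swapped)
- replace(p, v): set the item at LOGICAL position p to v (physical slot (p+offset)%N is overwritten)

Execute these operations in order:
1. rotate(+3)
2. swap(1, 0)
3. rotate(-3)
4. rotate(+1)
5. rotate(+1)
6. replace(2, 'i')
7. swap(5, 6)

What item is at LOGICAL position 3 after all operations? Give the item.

After op 1 (rotate(+3)): offset=3, physical=[A,B,C,D,E,F,G], logical=[D,E,F,G,A,B,C]
After op 2 (swap(1, 0)): offset=3, physical=[A,B,C,E,D,F,G], logical=[E,D,F,G,A,B,C]
After op 3 (rotate(-3)): offset=0, physical=[A,B,C,E,D,F,G], logical=[A,B,C,E,D,F,G]
After op 4 (rotate(+1)): offset=1, physical=[A,B,C,E,D,F,G], logical=[B,C,E,D,F,G,A]
After op 5 (rotate(+1)): offset=2, physical=[A,B,C,E,D,F,G], logical=[C,E,D,F,G,A,B]
After op 6 (replace(2, 'i')): offset=2, physical=[A,B,C,E,i,F,G], logical=[C,E,i,F,G,A,B]
After op 7 (swap(5, 6)): offset=2, physical=[B,A,C,E,i,F,G], logical=[C,E,i,F,G,B,A]

Answer: F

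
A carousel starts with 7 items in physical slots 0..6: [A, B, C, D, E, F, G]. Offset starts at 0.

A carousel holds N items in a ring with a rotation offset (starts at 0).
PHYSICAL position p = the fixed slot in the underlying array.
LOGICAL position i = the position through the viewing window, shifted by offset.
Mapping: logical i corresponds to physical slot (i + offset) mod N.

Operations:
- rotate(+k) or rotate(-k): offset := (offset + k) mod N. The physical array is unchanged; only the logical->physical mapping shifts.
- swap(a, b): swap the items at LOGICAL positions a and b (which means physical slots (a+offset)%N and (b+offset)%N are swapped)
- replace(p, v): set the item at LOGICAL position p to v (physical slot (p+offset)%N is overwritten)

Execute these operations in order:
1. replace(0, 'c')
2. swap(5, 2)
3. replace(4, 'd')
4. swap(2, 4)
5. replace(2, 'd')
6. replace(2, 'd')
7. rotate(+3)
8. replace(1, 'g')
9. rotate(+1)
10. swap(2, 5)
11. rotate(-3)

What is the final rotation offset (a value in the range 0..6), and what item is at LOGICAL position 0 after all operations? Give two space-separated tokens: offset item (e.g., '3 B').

After op 1 (replace(0, 'c')): offset=0, physical=[c,B,C,D,E,F,G], logical=[c,B,C,D,E,F,G]
After op 2 (swap(5, 2)): offset=0, physical=[c,B,F,D,E,C,G], logical=[c,B,F,D,E,C,G]
After op 3 (replace(4, 'd')): offset=0, physical=[c,B,F,D,d,C,G], logical=[c,B,F,D,d,C,G]
After op 4 (swap(2, 4)): offset=0, physical=[c,B,d,D,F,C,G], logical=[c,B,d,D,F,C,G]
After op 5 (replace(2, 'd')): offset=0, physical=[c,B,d,D,F,C,G], logical=[c,B,d,D,F,C,G]
After op 6 (replace(2, 'd')): offset=0, physical=[c,B,d,D,F,C,G], logical=[c,B,d,D,F,C,G]
After op 7 (rotate(+3)): offset=3, physical=[c,B,d,D,F,C,G], logical=[D,F,C,G,c,B,d]
After op 8 (replace(1, 'g')): offset=3, physical=[c,B,d,D,g,C,G], logical=[D,g,C,G,c,B,d]
After op 9 (rotate(+1)): offset=4, physical=[c,B,d,D,g,C,G], logical=[g,C,G,c,B,d,D]
After op 10 (swap(2, 5)): offset=4, physical=[c,B,G,D,g,C,d], logical=[g,C,d,c,B,G,D]
After op 11 (rotate(-3)): offset=1, physical=[c,B,G,D,g,C,d], logical=[B,G,D,g,C,d,c]

Answer: 1 B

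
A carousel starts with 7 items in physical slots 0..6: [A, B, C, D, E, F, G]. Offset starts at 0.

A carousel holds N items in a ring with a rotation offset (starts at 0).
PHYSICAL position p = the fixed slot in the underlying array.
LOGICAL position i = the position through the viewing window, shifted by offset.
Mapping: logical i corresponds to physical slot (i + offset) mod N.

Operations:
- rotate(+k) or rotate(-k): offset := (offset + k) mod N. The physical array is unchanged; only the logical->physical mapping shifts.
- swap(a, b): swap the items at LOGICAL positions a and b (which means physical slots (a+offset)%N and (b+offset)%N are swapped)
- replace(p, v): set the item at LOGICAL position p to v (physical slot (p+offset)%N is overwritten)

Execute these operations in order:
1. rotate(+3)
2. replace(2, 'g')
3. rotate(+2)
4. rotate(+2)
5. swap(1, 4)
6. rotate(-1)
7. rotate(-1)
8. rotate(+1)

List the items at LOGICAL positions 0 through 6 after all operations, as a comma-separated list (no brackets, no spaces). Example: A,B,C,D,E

After op 1 (rotate(+3)): offset=3, physical=[A,B,C,D,E,F,G], logical=[D,E,F,G,A,B,C]
After op 2 (replace(2, 'g')): offset=3, physical=[A,B,C,D,E,g,G], logical=[D,E,g,G,A,B,C]
After op 3 (rotate(+2)): offset=5, physical=[A,B,C,D,E,g,G], logical=[g,G,A,B,C,D,E]
After op 4 (rotate(+2)): offset=0, physical=[A,B,C,D,E,g,G], logical=[A,B,C,D,E,g,G]
After op 5 (swap(1, 4)): offset=0, physical=[A,E,C,D,B,g,G], logical=[A,E,C,D,B,g,G]
After op 6 (rotate(-1)): offset=6, physical=[A,E,C,D,B,g,G], logical=[G,A,E,C,D,B,g]
After op 7 (rotate(-1)): offset=5, physical=[A,E,C,D,B,g,G], logical=[g,G,A,E,C,D,B]
After op 8 (rotate(+1)): offset=6, physical=[A,E,C,D,B,g,G], logical=[G,A,E,C,D,B,g]

Answer: G,A,E,C,D,B,g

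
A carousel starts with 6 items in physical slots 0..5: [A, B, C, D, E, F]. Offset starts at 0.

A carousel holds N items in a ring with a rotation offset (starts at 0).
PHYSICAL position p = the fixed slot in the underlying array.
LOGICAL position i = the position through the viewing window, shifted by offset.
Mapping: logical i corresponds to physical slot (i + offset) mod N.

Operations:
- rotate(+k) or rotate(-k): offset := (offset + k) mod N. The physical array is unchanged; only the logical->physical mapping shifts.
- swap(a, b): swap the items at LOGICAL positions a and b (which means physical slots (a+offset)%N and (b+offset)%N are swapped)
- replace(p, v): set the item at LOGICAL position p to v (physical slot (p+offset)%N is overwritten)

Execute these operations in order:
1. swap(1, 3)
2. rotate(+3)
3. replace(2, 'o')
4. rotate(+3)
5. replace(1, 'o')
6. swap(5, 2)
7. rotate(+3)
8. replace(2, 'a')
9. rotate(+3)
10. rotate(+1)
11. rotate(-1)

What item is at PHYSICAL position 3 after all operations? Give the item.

After op 1 (swap(1, 3)): offset=0, physical=[A,D,C,B,E,F], logical=[A,D,C,B,E,F]
After op 2 (rotate(+3)): offset=3, physical=[A,D,C,B,E,F], logical=[B,E,F,A,D,C]
After op 3 (replace(2, 'o')): offset=3, physical=[A,D,C,B,E,o], logical=[B,E,o,A,D,C]
After op 4 (rotate(+3)): offset=0, physical=[A,D,C,B,E,o], logical=[A,D,C,B,E,o]
After op 5 (replace(1, 'o')): offset=0, physical=[A,o,C,B,E,o], logical=[A,o,C,B,E,o]
After op 6 (swap(5, 2)): offset=0, physical=[A,o,o,B,E,C], logical=[A,o,o,B,E,C]
After op 7 (rotate(+3)): offset=3, physical=[A,o,o,B,E,C], logical=[B,E,C,A,o,o]
After op 8 (replace(2, 'a')): offset=3, physical=[A,o,o,B,E,a], logical=[B,E,a,A,o,o]
After op 9 (rotate(+3)): offset=0, physical=[A,o,o,B,E,a], logical=[A,o,o,B,E,a]
After op 10 (rotate(+1)): offset=1, physical=[A,o,o,B,E,a], logical=[o,o,B,E,a,A]
After op 11 (rotate(-1)): offset=0, physical=[A,o,o,B,E,a], logical=[A,o,o,B,E,a]

Answer: B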